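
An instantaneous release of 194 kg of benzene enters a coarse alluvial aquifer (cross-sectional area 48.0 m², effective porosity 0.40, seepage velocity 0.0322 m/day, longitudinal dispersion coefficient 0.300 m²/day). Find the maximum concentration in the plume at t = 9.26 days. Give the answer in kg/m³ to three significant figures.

1.71 kg/m³

The peak of an instantaneous 1D plume sits at x = vt; there the Gaussian factor is 1 and C_max = M/(n_e·A·√(4πDt)), where n_e·A is the pore area the mass is dissolved in.
√(4πDt) = √(4π × 0.300 × 9.26) = 5.908 m, so C_max = 194/(0.40 × 48.0 × 5.908) = 1.71 kg/m³.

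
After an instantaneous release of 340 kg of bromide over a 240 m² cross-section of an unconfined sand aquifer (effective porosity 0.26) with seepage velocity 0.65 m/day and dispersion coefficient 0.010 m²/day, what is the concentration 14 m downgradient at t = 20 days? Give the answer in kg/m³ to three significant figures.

For an instantaneous plane source, C(x,t) = M/(n_e·A·√(4πDt)) · exp(−(x−vt)²/(4Dt)), with n_e·A the pore (flow) area.
Plume center vt = 0.65 × 20 = 13 m, so the well at 14 m is 1 m downgradient of the peak.
√(4πDt) = 1.585 m, giving peak height M/(n_e·A·√(4πDt)) = 340/(0.26 × 240 × 1.585) = 3.438 kg/m³.
(x−vt)²/(4Dt) = (1)²/(4 × 0.010 × 20) = 1.250; exp(−1.250) = 0.2865.
C = 3.438 × 0.2865 = 0.985 kg/m³.

0.985 kg/m³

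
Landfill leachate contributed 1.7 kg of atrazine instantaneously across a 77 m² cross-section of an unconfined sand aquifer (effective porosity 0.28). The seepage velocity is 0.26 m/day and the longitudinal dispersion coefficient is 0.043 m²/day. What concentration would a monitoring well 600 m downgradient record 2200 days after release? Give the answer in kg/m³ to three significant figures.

For an instantaneous plane source, C(x,t) = M/(n_e·A·√(4πDt)) · exp(−(x−vt)²/(4Dt)), with n_e·A the pore (flow) area.
Plume center vt = 0.26 × 2200 = 572 m, so the well at 600 m is 28 m downgradient of the peak.
√(4πDt) = 34.48 m, giving peak height M/(n_e·A·√(4πDt)) = 1.7/(0.28 × 77 × 34.48) = 0.002287 kg/m³.
(x−vt)²/(4Dt) = (28)²/(4 × 0.043 × 2200) = 2.072; exp(−2.072) = 0.1259.
C = 0.002287 × 0.1259 = 0.000288 kg/m³.

0.000288 kg/m³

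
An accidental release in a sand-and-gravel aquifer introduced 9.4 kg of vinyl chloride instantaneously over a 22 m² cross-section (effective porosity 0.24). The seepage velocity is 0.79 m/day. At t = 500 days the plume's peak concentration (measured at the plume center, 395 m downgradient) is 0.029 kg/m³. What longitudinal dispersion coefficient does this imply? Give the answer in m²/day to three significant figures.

At the plume center C_max = M/(n_e·A·√(4πDt)), so D = M²/(4πt·(n_e·A·C_max)²).
n_e·A·C_max = 0.24 × 22 × 0.029 = 0.1531 kg/m.
D = 9.4²/(4π × 500 × 0.1531²) = 0.600 m²/day.

0.600 m²/day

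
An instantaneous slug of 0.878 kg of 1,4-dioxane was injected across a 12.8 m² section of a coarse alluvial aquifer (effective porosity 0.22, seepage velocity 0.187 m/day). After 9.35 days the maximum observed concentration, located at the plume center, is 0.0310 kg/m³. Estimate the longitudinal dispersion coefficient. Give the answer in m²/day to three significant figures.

At the plume center C_max = M/(n_e·A·√(4πDt)), so D = M²/(4πt·(n_e·A·C_max)²).
n_e·A·C_max = 0.22 × 12.8 × 0.0310 = 0.08730 kg/m.
D = 0.878²/(4π × 9.35 × 0.08730²) = 0.861 m²/day.

0.861 m²/day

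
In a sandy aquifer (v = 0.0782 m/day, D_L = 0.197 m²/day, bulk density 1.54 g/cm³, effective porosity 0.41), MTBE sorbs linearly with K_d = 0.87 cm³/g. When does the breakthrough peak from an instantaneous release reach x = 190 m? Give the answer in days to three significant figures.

10200 days

Retardation factor R = 1 + ρ_b·K_d/n = 1 + 1.54 × 0.87/0.41 = 4.268.
Sorption retards both mechanisms: v_R = v/R = 0.01832 m/day, D_R = D/R = 0.04616 m²/day.
Peak time from v_R²t² + 2D_R t − x² = 0: t = (√(D_R² + v_R²x²) − D_R)/v_R².
√(D_R² + v_R²x²) = √(0.04616² + 0.01832² × 190²) = 3.481; v_R² = 0.0003356.
t = (3.481 − 0.04616)/0.0003356 = 10200 days.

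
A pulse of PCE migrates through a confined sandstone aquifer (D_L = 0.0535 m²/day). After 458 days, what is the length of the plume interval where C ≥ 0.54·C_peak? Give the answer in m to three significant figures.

The plume is Gaussian with σ = √(2Dt) = √(2 × 0.0535 × 458) = 7.000 m.
C/C_peak = exp(−Δx²/(2σ²)) = 0.54 ⇒ Δx = σ·√(−2 ln 0.54) = 7.000 × 1.110 = 7.770 m.
Width = 2Δx = 15.5 m.

15.5 m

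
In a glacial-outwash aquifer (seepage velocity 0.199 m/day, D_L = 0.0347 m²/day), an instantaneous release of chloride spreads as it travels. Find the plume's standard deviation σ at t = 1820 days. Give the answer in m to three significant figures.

11.2 m

Dispersive spreading gives a Gaussian with σ² = 2Dt; advection only shifts the center.
σ = √(2 × 0.0347 × 1820) = 11.2 m.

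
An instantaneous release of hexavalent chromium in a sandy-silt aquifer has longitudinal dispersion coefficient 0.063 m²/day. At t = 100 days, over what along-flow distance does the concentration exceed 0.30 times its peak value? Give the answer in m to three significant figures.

11.0 m

The plume is Gaussian with σ = √(2Dt) = √(2 × 0.063 × 100) = 3.550 m.
C/C_peak = exp(−Δx²/(2σ²)) = 0.30 ⇒ Δx = σ·√(−2 ln 0.30) = 3.550 × 1.552 = 5.510 m.
Width = 2Δx = 11.0 m.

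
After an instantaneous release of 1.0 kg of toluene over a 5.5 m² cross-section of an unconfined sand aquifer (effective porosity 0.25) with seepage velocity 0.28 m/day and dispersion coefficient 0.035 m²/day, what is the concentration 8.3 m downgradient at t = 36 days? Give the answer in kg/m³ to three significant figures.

For an instantaneous plane source, C(x,t) = M/(n_e·A·√(4πDt)) · exp(−(x−vt)²/(4Dt)), with n_e·A the pore (flow) area.
Plume center vt = 0.28 × 36 = 10.08 m, so the well at 8.3 m is 1.78 m upgradient of the peak.
√(4πDt) = 3.979 m, giving peak height M/(n_e·A·√(4πDt)) = 1.0/(0.25 × 5.5 × 3.979) = 0.1828 kg/m³.
(x−vt)²/(4Dt) = (-1.78)²/(4 × 0.035 × 36) = 0.6287; exp(−0.6287) = 0.5333.
C = 0.1828 × 0.5333 = 0.0975 kg/m³.

0.0975 kg/m³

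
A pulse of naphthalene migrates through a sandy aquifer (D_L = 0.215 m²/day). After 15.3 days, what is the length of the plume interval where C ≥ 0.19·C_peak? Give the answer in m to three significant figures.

The plume is Gaussian with σ = √(2Dt) = √(2 × 0.215 × 15.3) = 2.565 m.
C/C_peak = exp(−Δx²/(2σ²)) = 0.19 ⇒ Δx = σ·√(−2 ln 0.19) = 2.565 × 1.822 = 4.673 m.
Width = 2Δx = 9.35 m.

9.35 m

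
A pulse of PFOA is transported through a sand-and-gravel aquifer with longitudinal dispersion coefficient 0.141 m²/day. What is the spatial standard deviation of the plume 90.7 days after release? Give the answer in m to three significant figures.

Dispersive spreading gives a Gaussian with σ² = 2Dt; advection only shifts the center.
σ = √(2 × 0.141 × 90.7) = 5.06 m.

5.06 m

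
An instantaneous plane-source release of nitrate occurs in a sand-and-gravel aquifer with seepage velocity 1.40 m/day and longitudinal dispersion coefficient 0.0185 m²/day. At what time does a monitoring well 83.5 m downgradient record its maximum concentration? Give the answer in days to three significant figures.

For the 1D instantaneous-source solution, setting ∂C/∂t = 0 at fixed x gives v²t² + 2Dt − x² = 0, so t = (√(D² + v²x²) − D)/v².
√(D² + v²x²) = √(0.0185² + 1.40² × 83.5²) = 116.9; v² = 1.96.
t = (116.9 − 0.0185)/1.96 = 59.6 days (vs. the pure-advection estimate x/v = 59.6 d).

59.6 days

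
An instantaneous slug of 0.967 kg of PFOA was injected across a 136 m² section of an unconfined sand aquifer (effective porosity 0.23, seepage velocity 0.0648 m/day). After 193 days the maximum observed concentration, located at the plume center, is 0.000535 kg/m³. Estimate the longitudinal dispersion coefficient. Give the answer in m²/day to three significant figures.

1.38 m²/day

At the plume center C_max = M/(n_e·A·√(4πDt)), so D = M²/(4πt·(n_e·A·C_max)²).
n_e·A·C_max = 0.23 × 136 × 0.000535 = 0.01673 kg/m.
D = 0.967²/(4π × 193 × 0.01673²) = 1.38 m²/day.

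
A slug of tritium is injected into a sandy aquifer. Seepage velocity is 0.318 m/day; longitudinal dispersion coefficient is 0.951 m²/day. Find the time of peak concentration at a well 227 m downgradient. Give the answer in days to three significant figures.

704 days

For the 1D instantaneous-source solution, setting ∂C/∂t = 0 at fixed x gives v²t² + 2Dt − x² = 0, so t = (√(D² + v²x²) − D)/v².
√(D² + v²x²) = √(0.951² + 0.318² × 227²) = 72.19; v² = 0.101124.
t = (72.19 − 0.951)/0.101124 = 704 days (vs. the pure-advection estimate x/v = 714 d).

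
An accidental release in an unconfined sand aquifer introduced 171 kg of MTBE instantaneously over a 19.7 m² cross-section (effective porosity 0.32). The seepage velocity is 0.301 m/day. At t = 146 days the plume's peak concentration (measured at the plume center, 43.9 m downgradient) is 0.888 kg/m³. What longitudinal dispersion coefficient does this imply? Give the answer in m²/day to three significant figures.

0.509 m²/day

At the plume center C_max = M/(n_e·A·√(4πDt)), so D = M²/(4πt·(n_e·A·C_max)²).
n_e·A·C_max = 0.32 × 19.7 × 0.888 = 5.598 kg/m.
D = 171²/(4π × 146 × 5.598²) = 0.509 m²/day.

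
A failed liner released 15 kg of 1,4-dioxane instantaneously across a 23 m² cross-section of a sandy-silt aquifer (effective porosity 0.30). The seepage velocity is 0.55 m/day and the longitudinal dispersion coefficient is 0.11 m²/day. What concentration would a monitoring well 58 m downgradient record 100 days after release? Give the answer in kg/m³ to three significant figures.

0.151 kg/m³

For an instantaneous plane source, C(x,t) = M/(n_e·A·√(4πDt)) · exp(−(x−vt)²/(4Dt)), with n_e·A the pore (flow) area.
Plume center vt = 0.55 × 100 = 55 m, so the well at 58 m is 3 m downgradient of the peak.
√(4πDt) = 11.76 m, giving peak height M/(n_e·A·√(4πDt)) = 15/(0.30 × 23 × 11.76) = 0.1849 kg/m³.
(x−vt)²/(4Dt) = (3)²/(4 × 0.11 × 100) = 0.2045; exp(−0.2045) = 0.8151.
C = 0.1849 × 0.8151 = 0.151 kg/m³.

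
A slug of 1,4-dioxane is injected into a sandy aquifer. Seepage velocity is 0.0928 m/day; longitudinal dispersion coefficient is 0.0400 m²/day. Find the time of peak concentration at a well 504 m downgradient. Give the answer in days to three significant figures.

For the 1D instantaneous-source solution, setting ∂C/∂t = 0 at fixed x gives v²t² + 2Dt − x² = 0, so t = (√(D² + v²x²) − D)/v².
√(D² + v²x²) = √(0.0400² + 0.0928² × 504²) = 46.77; v² = 0.00861184.
t = (46.77 − 0.0400)/0.00861184 = 5430 days (vs. the pure-advection estimate x/v = 5430 d).

5430 days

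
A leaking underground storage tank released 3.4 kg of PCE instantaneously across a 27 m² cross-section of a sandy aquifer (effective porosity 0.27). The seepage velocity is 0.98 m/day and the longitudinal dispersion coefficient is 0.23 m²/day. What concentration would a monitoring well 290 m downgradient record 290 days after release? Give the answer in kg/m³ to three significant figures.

0.0142 kg/m³

For an instantaneous plane source, C(x,t) = M/(n_e·A·√(4πDt)) · exp(−(x−vt)²/(4Dt)), with n_e·A the pore (flow) area.
Plume center vt = 0.98 × 290 = 284.2 m, so the well at 290 m is 5.8 m downgradient of the peak.
√(4πDt) = 28.95 m, giving peak height M/(n_e·A·√(4πDt)) = 3.4/(0.27 × 27 × 28.95) = 0.01611 kg/m³.
(x−vt)²/(4Dt) = (5.8)²/(4 × 0.23 × 290) = 0.1261; exp(−0.1261) = 0.8815.
C = 0.01611 × 0.8815 = 0.0142 kg/m³.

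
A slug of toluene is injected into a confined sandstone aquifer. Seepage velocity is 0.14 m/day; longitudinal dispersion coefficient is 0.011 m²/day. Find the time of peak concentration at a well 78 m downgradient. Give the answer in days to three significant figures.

For the 1D instantaneous-source solution, setting ∂C/∂t = 0 at fixed x gives v²t² + 2Dt − x² = 0, so t = (√(D² + v²x²) − D)/v².
√(D² + v²x²) = √(0.011² + 0.14² × 78²) = 10.92; v² = 0.0196.
t = (10.92 − 0.011)/0.0196 = 557 days (vs. the pure-advection estimate x/v = 557 d).

557 days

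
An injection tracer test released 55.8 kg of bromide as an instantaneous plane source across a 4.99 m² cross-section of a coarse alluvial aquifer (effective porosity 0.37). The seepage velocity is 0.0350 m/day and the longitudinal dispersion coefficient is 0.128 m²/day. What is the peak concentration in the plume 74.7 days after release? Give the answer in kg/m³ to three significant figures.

The peak of an instantaneous 1D plume sits at x = vt; there the Gaussian factor is 1 and C_max = M/(n_e·A·√(4πDt)), where n_e·A is the pore area the mass is dissolved in.
√(4πDt) = √(4π × 0.128 × 74.7) = 10.96 m, so C_max = 55.8/(0.37 × 4.99 × 10.96) = 2.76 kg/m³.

2.76 kg/m³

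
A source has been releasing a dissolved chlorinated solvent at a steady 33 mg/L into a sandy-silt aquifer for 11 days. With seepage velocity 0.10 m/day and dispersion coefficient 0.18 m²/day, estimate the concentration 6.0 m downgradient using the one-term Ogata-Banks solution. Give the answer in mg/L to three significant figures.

0.228 mg/L

For a continuous step input, C/C₀ ≈ ½·erfc((x−vt)/(2√(Dt))).
vt = 0.10 × 11 = 1.1 m and 2√(Dt) = 2√(0.18 × 11) = 2.814 m.
Argument (x−vt)/(2√(Dt)) = (6.0 − 1.1)/2.814 = 1.741; ½·erfc(1.741) = 0.006905.
C = 33 × 0.006905 = 0.228 mg/L.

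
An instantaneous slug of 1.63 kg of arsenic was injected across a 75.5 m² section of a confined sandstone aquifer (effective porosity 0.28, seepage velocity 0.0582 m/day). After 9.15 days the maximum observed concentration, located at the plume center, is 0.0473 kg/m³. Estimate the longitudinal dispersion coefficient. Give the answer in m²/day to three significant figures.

0.0231 m²/day

At the plume center C_max = M/(n_e·A·√(4πDt)), so D = M²/(4πt·(n_e·A·C_max)²).
n_e·A·C_max = 0.28 × 75.5 × 0.0473 = 0.9999 kg/m.
D = 1.63²/(4π × 9.15 × 0.9999²) = 0.0231 m²/day.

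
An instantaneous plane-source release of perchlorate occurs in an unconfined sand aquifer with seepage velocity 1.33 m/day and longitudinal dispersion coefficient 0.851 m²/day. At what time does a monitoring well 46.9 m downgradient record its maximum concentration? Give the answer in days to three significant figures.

34.8 days

For the 1D instantaneous-source solution, setting ∂C/∂t = 0 at fixed x gives v²t² + 2Dt − x² = 0, so t = (√(D² + v²x²) − D)/v².
√(D² + v²x²) = √(0.851² + 1.33² × 46.9²) = 62.38; v² = 1.7689.
t = (62.38 − 0.851)/1.7689 = 34.8 days (vs. the pure-advection estimate x/v = 35.3 d).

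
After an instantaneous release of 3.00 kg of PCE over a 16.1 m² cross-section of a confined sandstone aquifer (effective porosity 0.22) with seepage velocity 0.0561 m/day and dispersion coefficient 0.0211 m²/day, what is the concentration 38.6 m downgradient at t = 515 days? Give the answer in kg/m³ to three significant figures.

For an instantaneous plane source, C(x,t) = M/(n_e·A·√(4πDt)) · exp(−(x−vt)²/(4Dt)), with n_e·A the pore (flow) area.
Plume center vt = 0.0561 × 515 = 28.8915 m, so the well at 38.6 m is 9.7085 m downgradient of the peak.
√(4πDt) = 11.69 m, giving peak height M/(n_e·A·√(4πDt)) = 3.00/(0.22 × 16.1 × 11.69) = 0.07245 kg/m³.
(x−vt)²/(4Dt) = (9.7085)²/(4 × 0.0211 × 515) = 2.168; exp(−2.168) = 0.1144.
C = 0.07245 × 0.1144 = 0.00829 kg/m³.

0.00829 kg/m³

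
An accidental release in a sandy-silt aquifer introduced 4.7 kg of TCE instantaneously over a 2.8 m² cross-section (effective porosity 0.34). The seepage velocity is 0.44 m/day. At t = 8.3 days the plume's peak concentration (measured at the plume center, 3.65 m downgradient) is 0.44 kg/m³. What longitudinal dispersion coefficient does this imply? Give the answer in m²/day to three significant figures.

1.21 m²/day

At the plume center C_max = M/(n_e·A·√(4πDt)), so D = M²/(4πt·(n_e·A·C_max)²).
n_e·A·C_max = 0.34 × 2.8 × 0.44 = 0.4189 kg/m.
D = 4.7²/(4π × 8.3 × 0.4189²) = 1.21 m²/day.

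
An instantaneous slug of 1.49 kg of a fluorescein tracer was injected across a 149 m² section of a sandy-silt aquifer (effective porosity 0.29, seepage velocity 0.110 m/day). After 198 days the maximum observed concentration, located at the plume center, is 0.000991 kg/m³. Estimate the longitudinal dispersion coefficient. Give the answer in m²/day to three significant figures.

0.487 m²/day

At the plume center C_max = M/(n_e·A·√(4πDt)), so D = M²/(4πt·(n_e·A·C_max)²).
n_e·A·C_max = 0.29 × 149 × 0.000991 = 0.04282 kg/m.
D = 1.49²/(4π × 198 × 0.04282²) = 0.487 m²/day.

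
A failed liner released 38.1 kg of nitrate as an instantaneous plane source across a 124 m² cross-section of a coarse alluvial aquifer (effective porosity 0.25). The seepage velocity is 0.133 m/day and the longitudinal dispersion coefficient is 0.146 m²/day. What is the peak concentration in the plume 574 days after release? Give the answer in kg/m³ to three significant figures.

The peak of an instantaneous 1D plume sits at x = vt; there the Gaussian factor is 1 and C_max = M/(n_e·A·√(4πDt)), where n_e·A is the pore area the mass is dissolved in.
√(4πDt) = √(4π × 0.146 × 574) = 32.45 m, so C_max = 38.1/(0.25 × 124 × 32.45) = 0.0379 kg/m³.

0.0379 kg/m³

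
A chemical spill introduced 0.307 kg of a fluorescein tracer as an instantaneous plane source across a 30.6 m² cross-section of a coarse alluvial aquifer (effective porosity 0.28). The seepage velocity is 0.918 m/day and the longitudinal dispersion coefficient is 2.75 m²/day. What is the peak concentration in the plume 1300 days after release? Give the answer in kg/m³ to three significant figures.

0.000169 kg/m³

The peak of an instantaneous 1D plume sits at x = vt; there the Gaussian factor is 1 and C_max = M/(n_e·A·√(4πDt)), where n_e·A is the pore area the mass is dissolved in.
√(4πDt) = √(4π × 2.75 × 1300) = 212.0 m, so C_max = 0.307/(0.28 × 30.6 × 212.0) = 0.000169 kg/m³.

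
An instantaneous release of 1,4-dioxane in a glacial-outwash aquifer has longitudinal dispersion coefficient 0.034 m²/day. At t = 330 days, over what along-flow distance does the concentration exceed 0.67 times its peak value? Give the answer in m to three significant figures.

The plume is Gaussian with σ = √(2Dt) = √(2 × 0.034 × 330) = 4.737 m.
C/C_peak = exp(−Δx²/(2σ²)) = 0.67 ⇒ Δx = σ·√(−2 ln 0.67) = 4.737 × 0.8950 = 4.240 m.
Width = 2Δx = 8.48 m.

8.48 m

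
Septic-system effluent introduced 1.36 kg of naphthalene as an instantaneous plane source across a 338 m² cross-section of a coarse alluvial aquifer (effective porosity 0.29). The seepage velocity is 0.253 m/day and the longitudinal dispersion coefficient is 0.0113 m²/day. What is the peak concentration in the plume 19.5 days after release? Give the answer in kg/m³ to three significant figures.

The peak of an instantaneous 1D plume sits at x = vt; there the Gaussian factor is 1 and C_max = M/(n_e·A·√(4πDt)), where n_e·A is the pore area the mass is dissolved in.
√(4πDt) = √(4π × 0.0113 × 19.5) = 1.664 m, so C_max = 1.36/(0.29 × 338 × 1.664) = 0.00834 kg/m³.

0.00834 kg/m³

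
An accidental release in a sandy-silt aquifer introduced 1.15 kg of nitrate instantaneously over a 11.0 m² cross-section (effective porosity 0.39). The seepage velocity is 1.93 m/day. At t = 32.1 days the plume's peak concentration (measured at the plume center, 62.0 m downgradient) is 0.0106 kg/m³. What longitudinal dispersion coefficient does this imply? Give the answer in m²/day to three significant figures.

At the plume center C_max = M/(n_e·A·√(4πDt)), so D = M²/(4πt·(n_e·A·C_max)²).
n_e·A·C_max = 0.39 × 11.0 × 0.0106 = 0.04547 kg/m.
D = 1.15²/(4π × 32.1 × 0.04547²) = 1.59 m²/day.

1.59 m²/day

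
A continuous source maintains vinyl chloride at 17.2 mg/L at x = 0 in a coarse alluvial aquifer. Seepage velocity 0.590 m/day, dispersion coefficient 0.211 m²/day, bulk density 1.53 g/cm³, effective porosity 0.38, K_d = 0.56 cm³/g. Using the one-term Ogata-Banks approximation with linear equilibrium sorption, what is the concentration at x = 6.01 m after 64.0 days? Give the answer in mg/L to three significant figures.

16.8 mg/L

Retardation factor R = 1 + ρ_b·K_d/n = 1 + 1.53 × 0.56/0.38 = 3.255.
Sorption retards both mechanisms: v_R = v/R = 0.1813 m/day, D_R = D/R = 0.06482 m²/day.
v_R·t = 0.1813 × 64.0 = 11.6032 m; 2√(D_R t) = 4.074 m; argument = (6.01 − 11.6032)/4.074 = -1.373.
C = C₀ × ½·erfc(-1.373) = 17.2 × 0.9739 = 16.8 mg/L.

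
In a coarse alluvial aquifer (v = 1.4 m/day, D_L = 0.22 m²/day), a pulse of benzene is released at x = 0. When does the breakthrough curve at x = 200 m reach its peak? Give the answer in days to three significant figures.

For the 1D instantaneous-source solution, setting ∂C/∂t = 0 at fixed x gives v²t² + 2Dt − x² = 0, so t = (√(D² + v²x²) − D)/v².
√(D² + v²x²) = √(0.22² + 1.4² × 200²) = 280.0; v² = 1.96.
t = (280.0 − 0.22)/1.96 = 143 days (vs. the pure-advection estimate x/v = 143 d).

143 days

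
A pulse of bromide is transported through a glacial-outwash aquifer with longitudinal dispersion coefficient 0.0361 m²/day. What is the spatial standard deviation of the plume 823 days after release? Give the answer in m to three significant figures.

7.71 m

Dispersive spreading gives a Gaussian with σ² = 2Dt; advection only shifts the center.
σ = √(2 × 0.0361 × 823) = 7.71 m.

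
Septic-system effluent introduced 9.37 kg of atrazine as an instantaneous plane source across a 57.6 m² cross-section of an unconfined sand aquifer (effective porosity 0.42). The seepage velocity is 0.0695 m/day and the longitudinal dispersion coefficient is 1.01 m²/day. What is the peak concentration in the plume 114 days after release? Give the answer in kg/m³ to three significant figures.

The peak of an instantaneous 1D plume sits at x = vt; there the Gaussian factor is 1 and C_max = M/(n_e·A·√(4πDt)), where n_e·A is the pore area the mass is dissolved in.
√(4πDt) = √(4π × 1.01 × 114) = 38.04 m, so C_max = 9.37/(0.42 × 57.6 × 38.04) = 0.0102 kg/m³.

0.0102 kg/m³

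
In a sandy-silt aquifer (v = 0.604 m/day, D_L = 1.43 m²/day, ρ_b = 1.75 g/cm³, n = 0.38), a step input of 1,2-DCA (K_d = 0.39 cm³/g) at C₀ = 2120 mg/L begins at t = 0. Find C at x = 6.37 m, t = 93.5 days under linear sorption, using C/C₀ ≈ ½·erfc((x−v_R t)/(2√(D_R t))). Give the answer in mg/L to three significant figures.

1950 mg/L

Retardation factor R = 1 + ρ_b·K_d/n = 1 + 1.75 × 0.39/0.38 = 2.796.
Sorption retards both mechanisms: v_R = v/R = 0.2160 m/day, D_R = D/R = 0.5114 m²/day.
v_R·t = 0.2160 × 93.5 = 20.196 m; 2√(D_R t) = 13.83 m; argument = (6.37 − 20.196)/13.83 = -0.9997.
C = C₀ × ½·erfc(-0.9997) = 2120 × 0.9213 = 1950 mg/L.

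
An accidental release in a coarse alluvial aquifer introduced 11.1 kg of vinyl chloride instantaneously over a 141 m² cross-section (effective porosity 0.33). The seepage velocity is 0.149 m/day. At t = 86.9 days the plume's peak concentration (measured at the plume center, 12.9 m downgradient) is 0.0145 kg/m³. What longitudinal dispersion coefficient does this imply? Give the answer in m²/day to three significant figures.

At the plume center C_max = M/(n_e·A·√(4πDt)), so D = M²/(4πt·(n_e·A·C_max)²).
n_e·A·C_max = 0.33 × 141 × 0.0145 = 0.6747 kg/m.
D = 11.1²/(4π × 86.9 × 0.6747²) = 0.248 m²/day.

0.248 m²/day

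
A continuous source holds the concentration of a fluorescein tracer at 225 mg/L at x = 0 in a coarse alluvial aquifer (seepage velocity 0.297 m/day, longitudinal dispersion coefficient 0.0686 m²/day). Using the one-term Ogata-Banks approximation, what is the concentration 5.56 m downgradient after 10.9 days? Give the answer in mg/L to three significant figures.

For a continuous step input, C/C₀ ≈ ½·erfc((x−vt)/(2√(Dt))).
vt = 0.297 × 10.9 = 3.2373 m and 2√(Dt) = 2√(0.0686 × 10.9) = 1.729 m.
Argument (x−vt)/(2√(Dt)) = (5.56 − 3.2373)/1.729 = 1.343; ½·erfc(1.343) = 0.02876.
C = 225 × 0.02876 = 6.47 mg/L.

6.47 mg/L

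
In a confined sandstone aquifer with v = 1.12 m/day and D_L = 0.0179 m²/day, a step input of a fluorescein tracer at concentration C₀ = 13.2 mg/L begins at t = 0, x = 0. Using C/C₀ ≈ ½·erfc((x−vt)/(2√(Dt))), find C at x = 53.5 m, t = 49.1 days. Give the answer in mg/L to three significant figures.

For a continuous step input, C/C₀ ≈ ½·erfc((x−vt)/(2√(Dt))).
vt = 1.12 × 49.1 = 54.992 m and 2√(Dt) = 2√(0.0179 × 49.1) = 1.875 m.
Argument (x−vt)/(2√(Dt)) = (53.5 − 54.992)/1.875 = -0.7957; ½·erfc(-0.7957) = 0.8698.
C = 13.2 × 0.8698 = 11.5 mg/L.

11.5 mg/L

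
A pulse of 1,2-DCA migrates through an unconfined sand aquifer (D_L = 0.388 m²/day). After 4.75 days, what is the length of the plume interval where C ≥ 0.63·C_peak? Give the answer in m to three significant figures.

3.69 m

The plume is Gaussian with σ = √(2Dt) = √(2 × 0.388 × 4.75) = 1.920 m.
C/C_peak = exp(−Δx²/(2σ²)) = 0.63 ⇒ Δx = σ·√(−2 ln 0.63) = 1.920 × 0.9613 = 1.846 m.
Width = 2Δx = 3.69 m.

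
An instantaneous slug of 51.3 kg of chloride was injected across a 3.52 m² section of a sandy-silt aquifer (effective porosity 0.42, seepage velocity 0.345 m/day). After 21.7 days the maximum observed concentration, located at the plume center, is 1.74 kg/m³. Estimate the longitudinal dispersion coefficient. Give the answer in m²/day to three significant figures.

1.46 m²/day

At the plume center C_max = M/(n_e·A·√(4πDt)), so D = M²/(4πt·(n_e·A·C_max)²).
n_e·A·C_max = 0.42 × 3.52 × 1.74 = 2.572 kg/m.
D = 51.3²/(4π × 21.7 × 2.572²) = 1.46 m²/day.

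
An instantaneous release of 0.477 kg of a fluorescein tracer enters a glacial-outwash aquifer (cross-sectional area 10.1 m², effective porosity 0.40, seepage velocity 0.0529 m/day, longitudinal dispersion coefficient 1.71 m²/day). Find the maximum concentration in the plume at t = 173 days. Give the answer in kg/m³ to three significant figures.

0.00194 kg/m³

The peak of an instantaneous 1D plume sits at x = vt; there the Gaussian factor is 1 and C_max = M/(n_e·A·√(4πDt)), where n_e·A is the pore area the mass is dissolved in.
√(4πDt) = √(4π × 1.71 × 173) = 60.97 m, so C_max = 0.477/(0.40 × 10.1 × 60.97) = 0.00194 kg/m³.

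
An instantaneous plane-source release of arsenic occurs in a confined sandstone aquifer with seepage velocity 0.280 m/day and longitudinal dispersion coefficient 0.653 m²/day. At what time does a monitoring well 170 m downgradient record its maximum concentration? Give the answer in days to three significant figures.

For the 1D instantaneous-source solution, setting ∂C/∂t = 0 at fixed x gives v²t² + 2Dt − x² = 0, so t = (√(D² + v²x²) − D)/v².
√(D² + v²x²) = √(0.653² + 0.280² × 170²) = 47.60; v² = 0.0784.
t = (47.60 − 0.653)/0.0784 = 599 days (vs. the pure-advection estimate x/v = 607 d).

599 days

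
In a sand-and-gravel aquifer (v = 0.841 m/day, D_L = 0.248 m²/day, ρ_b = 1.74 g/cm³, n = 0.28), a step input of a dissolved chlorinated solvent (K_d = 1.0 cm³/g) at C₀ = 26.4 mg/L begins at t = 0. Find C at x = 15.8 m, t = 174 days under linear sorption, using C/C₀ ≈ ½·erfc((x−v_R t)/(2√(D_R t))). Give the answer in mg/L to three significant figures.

Retardation factor R = 1 + ρ_b·K_d/n = 1 + 1.74 × 1.0/0.28 = 7.214.
Sorption retards both mechanisms: v_R = v/R = 0.1166 m/day, D_R = D/R = 0.03438 m²/day.
v_R·t = 0.1166 × 174 = 20.2884 m; 2√(D_R t) = 4.892 m; argument = (15.8 − 20.2884)/4.892 = -0.9175.
C = C₀ × ½·erfc(-0.9175) = 26.4 × 0.9028 = 23.8 mg/L.

23.8 mg/L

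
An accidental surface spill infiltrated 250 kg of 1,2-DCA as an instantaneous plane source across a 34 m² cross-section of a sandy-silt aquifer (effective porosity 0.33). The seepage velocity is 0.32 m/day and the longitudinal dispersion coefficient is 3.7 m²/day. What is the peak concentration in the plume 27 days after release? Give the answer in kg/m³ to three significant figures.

The peak of an instantaneous 1D plume sits at x = vt; there the Gaussian factor is 1 and C_max = M/(n_e·A·√(4πDt)), where n_e·A is the pore area the mass is dissolved in.
√(4πDt) = √(4π × 3.7 × 27) = 35.43 m, so C_max = 250/(0.33 × 34 × 35.43) = 0.629 kg/m³.

0.629 kg/m³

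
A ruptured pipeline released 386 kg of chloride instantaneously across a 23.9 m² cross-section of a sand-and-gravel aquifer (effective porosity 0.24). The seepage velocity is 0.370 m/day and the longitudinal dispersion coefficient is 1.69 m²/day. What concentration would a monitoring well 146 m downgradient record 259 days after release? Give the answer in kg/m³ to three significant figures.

For an instantaneous plane source, C(x,t) = M/(n_e·A·√(4πDt)) · exp(−(x−vt)²/(4Dt)), with n_e·A the pore (flow) area.
Plume center vt = 0.370 × 259 = 95.83 m, so the well at 146 m is 50.17 m downgradient of the peak.
√(4πDt) = 74.16 m, giving peak height M/(n_e·A·√(4πDt)) = 386/(0.24 × 23.9 × 74.16) = 0.9074 kg/m³.
(x−vt)²/(4Dt) = (50.17)²/(4 × 1.69 × 259) = 1.438; exp(−1.438) = 0.2374.
C = 0.9074 × 0.2374 = 0.215 kg/m³.

0.215 kg/m³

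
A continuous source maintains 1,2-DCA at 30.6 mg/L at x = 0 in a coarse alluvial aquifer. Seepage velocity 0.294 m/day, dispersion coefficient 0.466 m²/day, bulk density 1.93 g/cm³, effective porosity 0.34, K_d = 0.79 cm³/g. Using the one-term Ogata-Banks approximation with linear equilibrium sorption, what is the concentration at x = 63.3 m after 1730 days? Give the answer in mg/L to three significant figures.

Retardation factor R = 1 + ρ_b·K_d/n = 1 + 1.93 × 0.79/0.34 = 5.484.
Sorption retards both mechanisms: v_R = v/R = 0.05361 m/day, D_R = D/R = 0.08497 m²/day.
v_R·t = 0.05361 × 1730 = 92.7453 m; 2√(D_R t) = 24.25 m; argument = (63.3 − 92.7453)/24.25 = -1.214.
C = C₀ × ½·erfc(-1.214) = 30.6 × 0.9570 = 29.3 mg/L.

29.3 mg/L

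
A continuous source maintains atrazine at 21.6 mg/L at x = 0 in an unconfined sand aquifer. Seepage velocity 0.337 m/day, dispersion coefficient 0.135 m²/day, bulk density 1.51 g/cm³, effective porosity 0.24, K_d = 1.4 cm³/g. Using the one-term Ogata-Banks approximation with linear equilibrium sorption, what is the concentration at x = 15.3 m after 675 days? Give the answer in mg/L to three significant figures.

Retardation factor R = 1 + ρ_b·K_d/n = 1 + 1.51 × 1.4/0.24 = 9.808.
Sorption retards both mechanisms: v_R = v/R = 0.03436 m/day, D_R = D/R = 0.01376 m²/day.
v_R·t = 0.03436 × 675 = 23.193 m; 2√(D_R t) = 6.095 m; argument = (15.3 − 23.193)/6.095 = -1.295.
C = C₀ × ½·erfc(-1.295) = 21.6 × 0.9665 = 20.9 mg/L.

20.9 mg/L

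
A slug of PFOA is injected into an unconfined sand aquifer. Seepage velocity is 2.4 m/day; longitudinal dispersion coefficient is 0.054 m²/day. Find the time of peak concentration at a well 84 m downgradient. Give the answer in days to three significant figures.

For the 1D instantaneous-source solution, setting ∂C/∂t = 0 at fixed x gives v²t² + 2Dt − x² = 0, so t = (√(D² + v²x²) − D)/v².
√(D² + v²x²) = √(0.054² + 2.4² × 84²) = 201.6; v² = 5.76.
t = (201.6 − 0.054)/5.76 = 35.0 days (vs. the pure-advection estimate x/v = 35.0 d).

35.0 days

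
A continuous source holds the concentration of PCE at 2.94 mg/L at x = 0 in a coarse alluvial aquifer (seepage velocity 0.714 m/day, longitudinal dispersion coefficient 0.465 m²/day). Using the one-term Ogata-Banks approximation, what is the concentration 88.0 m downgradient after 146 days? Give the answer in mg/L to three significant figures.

2.70 mg/L

For a continuous step input, C/C₀ ≈ ½·erfc((x−vt)/(2√(Dt))).
vt = 0.714 × 146 = 104.244 m and 2√(Dt) = 2√(0.465 × 146) = 16.48 m.
Argument (x−vt)/(2√(Dt)) = (88.0 − 104.244)/16.48 = -0.9857; ½·erfc(-0.9857) = 0.9183.
C = 2.94 × 0.9183 = 2.70 mg/L.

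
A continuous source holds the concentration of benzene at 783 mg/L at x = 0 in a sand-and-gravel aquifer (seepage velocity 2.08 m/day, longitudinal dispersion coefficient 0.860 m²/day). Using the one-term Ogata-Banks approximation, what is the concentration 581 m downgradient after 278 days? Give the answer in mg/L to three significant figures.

352 mg/L

For a continuous step input, C/C₀ ≈ ½·erfc((x−vt)/(2√(Dt))).
vt = 2.08 × 278 = 578.24 m and 2√(Dt) = 2√(0.860 × 278) = 30.92 m.
Argument (x−vt)/(2√(Dt)) = (581 − 578.24)/30.92 = 0.08926; ½·erfc(0.08926) = 0.4498.
C = 783 × 0.4498 = 352 mg/L.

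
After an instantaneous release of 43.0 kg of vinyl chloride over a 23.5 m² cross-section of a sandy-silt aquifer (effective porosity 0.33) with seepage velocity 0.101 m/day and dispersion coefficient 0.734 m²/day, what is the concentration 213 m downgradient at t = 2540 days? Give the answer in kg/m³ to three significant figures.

For an instantaneous plane source, C(x,t) = M/(n_e·A·√(4πDt)) · exp(−(x−vt)²/(4Dt)), with n_e·A the pore (flow) area.
Plume center vt = 0.101 × 2540 = 256.54 m, so the well at 213 m is 43.54 m upgradient of the peak.
√(4πDt) = 153.1 m, giving peak height M/(n_e·A·√(4πDt)) = 43.0/(0.33 × 23.5 × 153.1) = 0.03622 kg/m³.
(x−vt)²/(4Dt) = (-43.54)²/(4 × 0.734 × 2540) = 0.2542; exp(−0.2542) = 0.7755.
C = 0.03622 × 0.7755 = 0.0281 kg/m³.

0.0281 kg/m³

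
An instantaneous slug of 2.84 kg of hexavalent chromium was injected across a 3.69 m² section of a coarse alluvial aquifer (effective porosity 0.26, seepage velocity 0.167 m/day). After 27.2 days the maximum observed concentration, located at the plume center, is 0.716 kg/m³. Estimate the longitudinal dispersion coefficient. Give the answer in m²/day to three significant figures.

At the plume center C_max = M/(n_e·A·√(4πDt)), so D = M²/(4πt·(n_e·A·C_max)²).
n_e·A·C_max = 0.26 × 3.69 × 0.716 = 0.6869 kg/m.
D = 2.84²/(4π × 27.2 × 0.6869²) = 0.0500 m²/day.

0.0500 m²/day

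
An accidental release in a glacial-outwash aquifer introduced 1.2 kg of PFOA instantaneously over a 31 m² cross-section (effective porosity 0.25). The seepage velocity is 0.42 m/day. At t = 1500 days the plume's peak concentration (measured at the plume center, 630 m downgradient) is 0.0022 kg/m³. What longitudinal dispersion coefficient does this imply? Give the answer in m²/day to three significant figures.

At the plume center C_max = M/(n_e·A·√(4πDt)), so D = M²/(4πt·(n_e·A·C_max)²).
n_e·A·C_max = 0.25 × 31 × 0.0022 = 0.01705 kg/m.
D = 1.2²/(4π × 1500 × 0.01705²) = 0.263 m²/day.

0.263 m²/day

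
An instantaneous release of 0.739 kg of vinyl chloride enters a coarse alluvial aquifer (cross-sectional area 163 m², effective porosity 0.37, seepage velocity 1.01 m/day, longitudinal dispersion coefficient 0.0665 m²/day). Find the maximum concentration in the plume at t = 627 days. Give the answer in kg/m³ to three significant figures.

The peak of an instantaneous 1D plume sits at x = vt; there the Gaussian factor is 1 and C_max = M/(n_e·A·√(4πDt)), where n_e·A is the pore area the mass is dissolved in.
√(4πDt) = √(4π × 0.0665 × 627) = 22.89 m, so C_max = 0.739/(0.37 × 163 × 22.89) = 0.000535 kg/m³.

0.000535 kg/m³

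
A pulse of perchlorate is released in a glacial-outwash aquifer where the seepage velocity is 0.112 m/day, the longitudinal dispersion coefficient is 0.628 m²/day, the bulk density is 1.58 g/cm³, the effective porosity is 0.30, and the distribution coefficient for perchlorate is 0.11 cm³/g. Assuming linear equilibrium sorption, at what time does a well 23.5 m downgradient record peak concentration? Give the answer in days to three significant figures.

Retardation factor R = 1 + ρ_b·K_d/n = 1 + 1.58 × 0.11/0.30 = 1.579.
Sorption retards both mechanisms: v_R = v/R = 0.07093 m/day, D_R = D/R = 0.3977 m²/day.
Peak time from v_R²t² + 2D_R t − x² = 0: t = (√(D_R² + v_R²x²) − D_R)/v_R².
√(D_R² + v_R²x²) = √(0.3977² + 0.07093² × 23.5²) = 1.714; v_R² = 0.005031.
t = (1.714 − 0.3977)/0.005031 = 262 days.

262 days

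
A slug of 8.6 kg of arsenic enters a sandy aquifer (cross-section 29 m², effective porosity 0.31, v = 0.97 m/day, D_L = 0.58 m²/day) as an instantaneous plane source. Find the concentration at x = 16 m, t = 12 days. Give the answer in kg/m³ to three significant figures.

0.0517 kg/m³

For an instantaneous plane source, C(x,t) = M/(n_e·A·√(4πDt)) · exp(−(x−vt)²/(4Dt)), with n_e·A the pore (flow) area.
Plume center vt = 0.97 × 12 = 11.64 m, so the well at 16 m is 4.36 m downgradient of the peak.
√(4πDt) = 9.352 m, giving peak height M/(n_e·A·√(4πDt)) = 8.6/(0.31 × 29 × 9.352) = 0.1023 kg/m³.
(x−vt)²/(4Dt) = (4.36)²/(4 × 0.58 × 12) = 0.6828; exp(−0.6828) = 0.5052.
C = 0.1023 × 0.5052 = 0.0517 kg/m³.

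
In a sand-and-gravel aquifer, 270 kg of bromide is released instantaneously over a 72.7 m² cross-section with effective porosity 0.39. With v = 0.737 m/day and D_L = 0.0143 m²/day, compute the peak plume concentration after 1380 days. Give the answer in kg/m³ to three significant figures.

0.605 kg/m³

The peak of an instantaneous 1D plume sits at x = vt; there the Gaussian factor is 1 and C_max = M/(n_e·A·√(4πDt)), where n_e·A is the pore area the mass is dissolved in.
√(4πDt) = √(4π × 0.0143 × 1380) = 15.75 m, so C_max = 270/(0.39 × 72.7 × 15.75) = 0.605 kg/m³.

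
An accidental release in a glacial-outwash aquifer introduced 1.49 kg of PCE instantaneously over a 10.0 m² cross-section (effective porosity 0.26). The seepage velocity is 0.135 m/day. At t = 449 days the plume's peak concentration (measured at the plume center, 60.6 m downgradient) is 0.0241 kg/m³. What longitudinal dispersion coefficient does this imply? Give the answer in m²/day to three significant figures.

0.100 m²/day

At the plume center C_max = M/(n_e·A·√(4πDt)), so D = M²/(4πt·(n_e·A·C_max)²).
n_e·A·C_max = 0.26 × 10.0 × 0.0241 = 0.06266 kg/m.
D = 1.49²/(4π × 449 × 0.06266²) = 0.100 m²/day.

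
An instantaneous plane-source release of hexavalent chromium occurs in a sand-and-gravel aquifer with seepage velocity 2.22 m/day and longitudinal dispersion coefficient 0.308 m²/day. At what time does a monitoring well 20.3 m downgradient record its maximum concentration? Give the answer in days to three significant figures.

For the 1D instantaneous-source solution, setting ∂C/∂t = 0 at fixed x gives v²t² + 2Dt − x² = 0, so t = (√(D² + v²x²) − D)/v².
√(D² + v²x²) = √(0.308² + 2.22² × 20.3²) = 45.07; v² = 4.9284.
t = (45.07 − 0.308)/4.9284 = 9.08 days (vs. the pure-advection estimate x/v = 9.14 d).

9.08 days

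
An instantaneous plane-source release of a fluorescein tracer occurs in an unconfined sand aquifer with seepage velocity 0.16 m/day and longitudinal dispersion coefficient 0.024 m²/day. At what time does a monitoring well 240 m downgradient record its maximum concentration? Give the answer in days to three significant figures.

For the 1D instantaneous-source solution, setting ∂C/∂t = 0 at fixed x gives v²t² + 2Dt − x² = 0, so t = (√(D² + v²x²) − D)/v².
√(D² + v²x²) = √(0.024² + 0.16² × 240²) = 38.40; v² = 0.0256.
t = (38.40 − 0.024)/0.0256 = 1500 days (vs. the pure-advection estimate x/v = 1500 d).

1500 days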